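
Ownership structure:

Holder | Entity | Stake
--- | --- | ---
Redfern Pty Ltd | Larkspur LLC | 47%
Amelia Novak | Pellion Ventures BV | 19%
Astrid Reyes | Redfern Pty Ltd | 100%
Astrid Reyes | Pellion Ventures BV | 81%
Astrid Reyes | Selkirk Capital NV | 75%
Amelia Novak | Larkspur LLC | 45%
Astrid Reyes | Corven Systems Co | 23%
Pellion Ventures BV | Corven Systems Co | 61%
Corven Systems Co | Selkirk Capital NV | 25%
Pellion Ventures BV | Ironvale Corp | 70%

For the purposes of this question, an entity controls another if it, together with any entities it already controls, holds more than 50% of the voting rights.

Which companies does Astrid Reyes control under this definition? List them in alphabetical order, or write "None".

Astrid holds 81% of Pellion, so Astrid controls Pellion.
Pellion and Astrid together hold 61% + 23% = 84% of Corven, so Astrid controls Corven.
Pellion holds 70% of Ironvale, so Astrid controls Ironvale.
Astrid holds 100% of Redfern, so Astrid controls Redfern.
Astrid and Corven together hold 75% + 25% = 100% of Selkirk, so Astrid controls Selkirk.
No other company's threshold is met.

Corven Systems Co, Ironvale Corp, Pellion Ventures BV, Redfern Pty Ltd, Selkirk Capital NV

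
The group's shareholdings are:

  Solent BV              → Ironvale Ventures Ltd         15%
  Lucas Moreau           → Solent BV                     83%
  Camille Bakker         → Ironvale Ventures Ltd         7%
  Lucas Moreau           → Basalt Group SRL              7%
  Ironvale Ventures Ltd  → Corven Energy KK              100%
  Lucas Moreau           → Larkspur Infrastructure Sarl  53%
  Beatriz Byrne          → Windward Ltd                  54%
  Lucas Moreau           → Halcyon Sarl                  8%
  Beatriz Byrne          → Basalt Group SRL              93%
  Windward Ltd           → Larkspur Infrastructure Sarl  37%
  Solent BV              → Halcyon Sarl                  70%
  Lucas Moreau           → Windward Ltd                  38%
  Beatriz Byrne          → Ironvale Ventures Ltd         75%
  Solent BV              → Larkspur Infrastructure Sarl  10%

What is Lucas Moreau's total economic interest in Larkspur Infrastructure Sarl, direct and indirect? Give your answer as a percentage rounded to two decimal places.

Lucas reaches Larkspur along 3 paths.
Via Windward: 38% × 37% = 14.06%.
Via Solent: 83% × 10% = 8.3%.
Direct stake: 53% = 53%.
Total: 14.06% + 8.3% + 53% = 75.36%.

75.36%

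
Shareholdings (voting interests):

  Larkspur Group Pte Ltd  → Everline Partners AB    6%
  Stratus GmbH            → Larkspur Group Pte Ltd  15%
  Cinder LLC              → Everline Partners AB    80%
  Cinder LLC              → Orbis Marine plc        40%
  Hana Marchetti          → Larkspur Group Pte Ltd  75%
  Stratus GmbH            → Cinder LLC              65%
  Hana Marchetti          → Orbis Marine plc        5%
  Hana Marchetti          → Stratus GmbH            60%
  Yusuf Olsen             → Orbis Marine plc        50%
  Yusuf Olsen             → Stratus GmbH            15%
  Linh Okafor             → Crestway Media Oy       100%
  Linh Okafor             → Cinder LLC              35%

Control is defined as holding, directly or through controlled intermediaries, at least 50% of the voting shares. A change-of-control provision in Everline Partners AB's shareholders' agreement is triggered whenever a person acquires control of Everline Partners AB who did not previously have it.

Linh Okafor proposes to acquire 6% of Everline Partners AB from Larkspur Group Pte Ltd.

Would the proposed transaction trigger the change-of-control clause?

The purchase adds only to Linh's holdings (Larkspur's stake shrinks), so Linh is the only person who could newly come to control Everline.
Linh holds 100% of Crestway, so Linh controls Crestway.
Neither Linh nor any entity Linh controls holds any voting interest in Everline.
So before the transaction, Linh does not control Everline.
After the purchase, Linh holds 6% of Everline directly, and Larkspur's stake falls to 0%.
After the transaction, Linh's side holds 6% of Everline, not ≥ 50%, so Linh still does not control Everline.
No new person acquires control, so the clause is not triggered.

No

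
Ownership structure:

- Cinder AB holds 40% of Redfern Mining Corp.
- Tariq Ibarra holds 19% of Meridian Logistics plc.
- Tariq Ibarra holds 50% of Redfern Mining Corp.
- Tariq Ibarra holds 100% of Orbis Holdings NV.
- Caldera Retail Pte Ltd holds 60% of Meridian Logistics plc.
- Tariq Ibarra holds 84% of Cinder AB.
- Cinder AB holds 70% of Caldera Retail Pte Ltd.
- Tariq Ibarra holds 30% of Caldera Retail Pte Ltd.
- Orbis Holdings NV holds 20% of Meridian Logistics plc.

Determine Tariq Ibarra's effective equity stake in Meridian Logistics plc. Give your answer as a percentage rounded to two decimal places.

92.28%

Tariq reaches Meridian along 4 paths.
Via Caldera: 30% × 60% = 18%.
Via Cinder → Caldera: 84% × 70% × 60% = 35.28%.
Via Orbis: 100% × 20% = 20%.
Direct stake: 19% = 19%.
Total: 18% + 35.28% + 20% + 19% = 92.28%.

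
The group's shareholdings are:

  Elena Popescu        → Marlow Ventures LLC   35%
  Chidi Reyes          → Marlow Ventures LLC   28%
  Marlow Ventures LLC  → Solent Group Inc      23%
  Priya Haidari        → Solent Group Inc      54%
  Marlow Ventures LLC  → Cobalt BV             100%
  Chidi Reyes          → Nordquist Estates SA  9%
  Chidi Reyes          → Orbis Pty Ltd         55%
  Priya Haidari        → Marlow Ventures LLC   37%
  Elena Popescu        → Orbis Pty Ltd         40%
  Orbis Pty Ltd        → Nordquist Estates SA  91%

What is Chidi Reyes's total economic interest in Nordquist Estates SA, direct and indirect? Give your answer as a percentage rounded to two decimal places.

Chidi reaches Nordquist along 2 paths.
Direct stake: 9% = 9%.
Via Orbis: 55% × 91% = 50.05%.
Total: 9% + 50.05% = 59.05%.

59.05%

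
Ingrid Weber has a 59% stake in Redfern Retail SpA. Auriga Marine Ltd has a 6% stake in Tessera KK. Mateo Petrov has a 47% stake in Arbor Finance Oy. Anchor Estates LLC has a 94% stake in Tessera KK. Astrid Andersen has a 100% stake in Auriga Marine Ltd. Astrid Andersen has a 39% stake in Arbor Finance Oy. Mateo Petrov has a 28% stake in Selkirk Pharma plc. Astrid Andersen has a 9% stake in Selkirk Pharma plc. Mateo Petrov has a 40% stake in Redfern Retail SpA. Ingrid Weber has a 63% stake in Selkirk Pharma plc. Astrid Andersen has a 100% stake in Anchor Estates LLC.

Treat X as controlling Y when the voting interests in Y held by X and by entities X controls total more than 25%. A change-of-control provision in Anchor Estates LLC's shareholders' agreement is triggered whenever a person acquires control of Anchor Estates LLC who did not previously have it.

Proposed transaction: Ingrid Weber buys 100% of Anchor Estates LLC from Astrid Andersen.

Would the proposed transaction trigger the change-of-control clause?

Yes

The purchase adds only to Ingrid's holdings (Astrid's stake shrinks), so Ingrid is the only person who could newly come to control Anchor.
Ingrid holds 63% of Selkirk, so Ingrid controls Selkirk.
Ingrid holds 59% of Redfern, so Ingrid controls Redfern.
Neither Ingrid nor any entity Ingrid controls holds any voting interest in Anchor.
So before the transaction, Ingrid does not control Anchor.
After the purchase, Ingrid holds 100% of Anchor directly, and Astrid's stake falls to 0%.
Ingrid holds 100% of Anchor, so Ingrid controls Anchor.
Ingrid did not control Anchor before and does after, so the clause is triggered.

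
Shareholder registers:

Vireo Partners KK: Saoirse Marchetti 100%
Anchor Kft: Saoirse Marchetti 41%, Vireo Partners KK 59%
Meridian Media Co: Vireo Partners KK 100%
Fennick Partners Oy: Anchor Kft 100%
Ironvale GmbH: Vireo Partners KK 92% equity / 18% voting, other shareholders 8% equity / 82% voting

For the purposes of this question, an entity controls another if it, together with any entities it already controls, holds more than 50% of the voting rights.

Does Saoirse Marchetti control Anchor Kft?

Saoirse holds 100% of Vireo, so Saoirse controls Vireo.
Saoirse and Vireo together hold 41% + 59% = 100% of Anchor, so Saoirse controls Anchor.

Yes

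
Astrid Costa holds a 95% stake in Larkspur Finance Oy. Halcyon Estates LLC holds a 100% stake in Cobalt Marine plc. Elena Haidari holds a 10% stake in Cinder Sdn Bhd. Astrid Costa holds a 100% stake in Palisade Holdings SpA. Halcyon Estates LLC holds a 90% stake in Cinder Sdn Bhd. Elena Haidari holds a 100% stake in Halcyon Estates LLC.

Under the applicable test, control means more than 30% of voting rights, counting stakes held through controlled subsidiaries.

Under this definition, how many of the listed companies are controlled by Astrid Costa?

2

Astrid holds 95% of Larkspur, so Astrid controls Larkspur.
Astrid holds 100% of Palisade, so Astrid controls Palisade.
No other company's threshold is met.
Astrid controls 2 companies.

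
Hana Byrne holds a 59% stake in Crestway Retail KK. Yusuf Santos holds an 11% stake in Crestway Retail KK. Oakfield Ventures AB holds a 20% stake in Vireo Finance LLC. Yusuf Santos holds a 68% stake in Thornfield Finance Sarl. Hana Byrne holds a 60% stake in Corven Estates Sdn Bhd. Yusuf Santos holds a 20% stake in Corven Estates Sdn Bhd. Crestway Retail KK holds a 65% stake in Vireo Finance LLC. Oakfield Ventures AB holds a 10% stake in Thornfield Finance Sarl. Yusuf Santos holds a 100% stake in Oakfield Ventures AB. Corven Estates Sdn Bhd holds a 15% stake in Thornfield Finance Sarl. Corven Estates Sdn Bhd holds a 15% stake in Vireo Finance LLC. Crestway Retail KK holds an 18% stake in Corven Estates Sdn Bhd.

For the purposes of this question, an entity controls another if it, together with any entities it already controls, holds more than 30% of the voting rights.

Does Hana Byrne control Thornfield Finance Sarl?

Hana holds 59% of Crestway, so Hana controls Crestway.
Crestway and Hana together hold 18% + 60% = 78% of Corven, so Hana controls Corven.
Corven and Crestway together hold 15% + 65% = 80% of Vireo, so Hana controls Vireo.
In Thornfield, Hana's side holds only 15%, not > 30%.
So Hana does not control Thornfield.

No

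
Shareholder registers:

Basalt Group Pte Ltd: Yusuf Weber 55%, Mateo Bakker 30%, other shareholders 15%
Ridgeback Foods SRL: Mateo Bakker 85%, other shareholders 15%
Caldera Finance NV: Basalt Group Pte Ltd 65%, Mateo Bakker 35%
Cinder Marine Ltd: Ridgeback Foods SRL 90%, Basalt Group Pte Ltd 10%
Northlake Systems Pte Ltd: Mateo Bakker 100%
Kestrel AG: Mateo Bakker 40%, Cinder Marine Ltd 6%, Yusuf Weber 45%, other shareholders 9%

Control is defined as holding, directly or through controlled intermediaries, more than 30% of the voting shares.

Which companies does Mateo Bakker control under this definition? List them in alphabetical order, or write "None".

Caldera Finance NV, Cinder Marine Ltd, Kestrel AG, Northlake Systems Pte Ltd, Ridgeback Foods SRL

Mateo holds 85% of Ridgeback, so Mateo controls Ridgeback.
Mateo holds 35% of Caldera, so Mateo controls Caldera.
Ridgeback holds 90% of Cinder, so Mateo controls Cinder.
Mateo holds 100% of Northlake, so Mateo controls Northlake.
Mateo and Cinder together hold 40% + 6% = 46% of Kestrel, so Mateo controls Kestrel.
No other company's threshold is met.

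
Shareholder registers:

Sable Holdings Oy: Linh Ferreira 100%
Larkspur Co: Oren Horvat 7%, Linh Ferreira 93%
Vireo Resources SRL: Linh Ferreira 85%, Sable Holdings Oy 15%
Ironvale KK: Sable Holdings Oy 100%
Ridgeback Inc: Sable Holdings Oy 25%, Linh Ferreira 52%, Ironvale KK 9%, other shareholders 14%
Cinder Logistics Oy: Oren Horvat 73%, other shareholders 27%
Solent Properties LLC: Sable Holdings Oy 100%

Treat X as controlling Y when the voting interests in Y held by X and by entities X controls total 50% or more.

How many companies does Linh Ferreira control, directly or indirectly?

6

Linh holds 100% of Sable, so Linh controls Sable.
Linh holds 93% of Larkspur, so Linh controls Larkspur.
Linh and Sable together hold 85% + 15% = 100% of Vireo, so Linh controls Vireo.
Sable holds 100% of Ironvale, so Linh controls Ironvale.
Sable and Linh and Ironvale together hold 25% + 52% + 9% = 86% of Ridgeback, so Linh controls Ridgeback.
Sable holds 100% of Solent, so Linh controls Solent.
No other company's threshold is met.
Linh controls 6 companies.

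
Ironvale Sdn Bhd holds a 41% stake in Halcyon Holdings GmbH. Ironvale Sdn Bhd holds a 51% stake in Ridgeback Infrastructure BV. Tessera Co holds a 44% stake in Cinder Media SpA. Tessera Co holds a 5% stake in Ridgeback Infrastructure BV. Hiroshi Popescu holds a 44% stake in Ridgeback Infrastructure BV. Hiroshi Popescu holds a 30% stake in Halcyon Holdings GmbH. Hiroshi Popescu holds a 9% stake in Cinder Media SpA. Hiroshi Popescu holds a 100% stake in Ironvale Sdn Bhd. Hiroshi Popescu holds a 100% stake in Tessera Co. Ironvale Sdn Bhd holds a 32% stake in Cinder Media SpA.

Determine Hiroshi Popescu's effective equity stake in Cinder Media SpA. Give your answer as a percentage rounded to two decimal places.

Hiroshi reaches Cinder along 3 paths.
Direct stake: 9% = 9%.
Via Tessera: 100% × 44% = 44%.
Via Ironvale: 100% × 32% = 32%.
Total: 9% + 44% + 32% = 85%.
Rounded: 85.00%.

85.00%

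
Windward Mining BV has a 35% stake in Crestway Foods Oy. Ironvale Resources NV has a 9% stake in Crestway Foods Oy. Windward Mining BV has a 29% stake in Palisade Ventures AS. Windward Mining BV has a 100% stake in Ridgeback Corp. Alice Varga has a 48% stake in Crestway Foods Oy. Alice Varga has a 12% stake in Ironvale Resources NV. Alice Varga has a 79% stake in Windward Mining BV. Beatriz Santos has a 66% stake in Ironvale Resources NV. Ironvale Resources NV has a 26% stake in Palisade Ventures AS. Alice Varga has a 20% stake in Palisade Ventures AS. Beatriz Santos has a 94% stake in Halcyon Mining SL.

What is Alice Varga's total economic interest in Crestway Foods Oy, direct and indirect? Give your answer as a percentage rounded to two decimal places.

76.73%

Alice reaches Crestway along 3 paths.
Via Windward: 79% × 35% = 27.65%.
Via Ironvale: 12% × 9% = 1.08%.
Direct stake: 48% = 48%.
Total: 27.65% + 1.08% + 48% = 76.73%.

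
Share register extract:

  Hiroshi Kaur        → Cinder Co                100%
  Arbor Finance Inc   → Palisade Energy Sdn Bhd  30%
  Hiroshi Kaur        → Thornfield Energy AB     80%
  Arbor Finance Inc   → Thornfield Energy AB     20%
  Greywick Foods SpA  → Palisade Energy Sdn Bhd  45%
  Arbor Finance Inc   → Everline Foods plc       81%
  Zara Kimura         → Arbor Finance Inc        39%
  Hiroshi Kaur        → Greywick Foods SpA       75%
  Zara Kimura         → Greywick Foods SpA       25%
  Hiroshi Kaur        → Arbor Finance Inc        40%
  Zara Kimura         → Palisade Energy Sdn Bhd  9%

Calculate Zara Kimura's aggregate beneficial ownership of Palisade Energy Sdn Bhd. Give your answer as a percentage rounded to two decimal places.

Zara reaches Palisade along 3 paths.
Via Greywick: 25% × 45% = 11.25%.
Via Arbor: 39% × 30% = 11.7%.
Direct stake: 9% = 9%.
Total: 11.25% + 11.7% + 9% = 31.95%.

31.95%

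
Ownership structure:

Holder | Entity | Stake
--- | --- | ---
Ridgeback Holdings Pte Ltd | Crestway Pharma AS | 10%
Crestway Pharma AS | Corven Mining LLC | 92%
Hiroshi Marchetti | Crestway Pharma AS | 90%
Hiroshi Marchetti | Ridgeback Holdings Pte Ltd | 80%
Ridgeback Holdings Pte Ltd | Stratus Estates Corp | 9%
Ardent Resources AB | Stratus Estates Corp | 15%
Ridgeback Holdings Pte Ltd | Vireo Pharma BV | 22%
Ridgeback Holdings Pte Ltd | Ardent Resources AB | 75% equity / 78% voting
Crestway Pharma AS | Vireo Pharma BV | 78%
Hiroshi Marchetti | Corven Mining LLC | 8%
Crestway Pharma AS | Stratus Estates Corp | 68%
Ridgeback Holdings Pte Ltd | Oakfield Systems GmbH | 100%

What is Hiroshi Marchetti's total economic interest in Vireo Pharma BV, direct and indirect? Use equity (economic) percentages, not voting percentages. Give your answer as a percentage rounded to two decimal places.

Hiroshi reaches Vireo along 3 paths.
Via Ridgeback → Crestway: 80% × 10% × 78% = 6.24%.
Via Crestway: 90% × 78% = 70.2%.
Via Ridgeback: 80% × 22% = 17.6%.
Total: 6.24% + 70.2% + 17.6% = 94.04%.

94.04%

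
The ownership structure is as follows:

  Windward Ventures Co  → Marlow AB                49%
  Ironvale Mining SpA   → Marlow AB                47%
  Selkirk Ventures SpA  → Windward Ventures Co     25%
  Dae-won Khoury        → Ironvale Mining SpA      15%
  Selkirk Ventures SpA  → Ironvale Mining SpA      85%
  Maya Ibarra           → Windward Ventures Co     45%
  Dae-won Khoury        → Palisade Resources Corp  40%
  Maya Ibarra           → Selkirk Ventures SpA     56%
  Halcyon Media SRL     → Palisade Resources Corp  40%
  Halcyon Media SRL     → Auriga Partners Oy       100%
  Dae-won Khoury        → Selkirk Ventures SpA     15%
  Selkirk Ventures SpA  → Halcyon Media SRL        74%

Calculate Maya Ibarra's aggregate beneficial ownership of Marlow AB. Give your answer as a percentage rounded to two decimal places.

51.28%

Maya reaches Marlow along 3 paths.
Via Windward: 45% × 49% = 22.05%.
Via Selkirk → Windward: 56% × 25% × 49% = 6.86%.
Via Selkirk → Ironvale: 56% × 85% × 47% = 22.372%.
Total: 22.05% + 6.86% + 22.372% = 51.282%.
Rounded: 51.28%.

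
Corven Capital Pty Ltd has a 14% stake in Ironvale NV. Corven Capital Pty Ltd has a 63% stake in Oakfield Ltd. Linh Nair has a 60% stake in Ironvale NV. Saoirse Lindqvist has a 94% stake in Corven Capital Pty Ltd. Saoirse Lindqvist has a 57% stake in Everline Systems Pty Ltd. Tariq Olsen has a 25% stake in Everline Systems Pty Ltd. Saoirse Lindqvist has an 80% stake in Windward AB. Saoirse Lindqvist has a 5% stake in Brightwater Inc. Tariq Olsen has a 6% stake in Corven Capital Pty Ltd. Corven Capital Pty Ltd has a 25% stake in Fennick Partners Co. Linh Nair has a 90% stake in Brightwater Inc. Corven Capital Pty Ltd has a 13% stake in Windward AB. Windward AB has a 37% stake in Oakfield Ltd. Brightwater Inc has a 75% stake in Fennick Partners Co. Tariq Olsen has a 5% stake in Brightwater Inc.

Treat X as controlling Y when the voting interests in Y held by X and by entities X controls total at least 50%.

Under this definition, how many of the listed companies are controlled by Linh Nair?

Linh holds 90% of Brightwater, so Linh controls Brightwater.
Linh holds 60% of Ironvale, so Linh controls Ironvale.
Brightwater holds 75% of Fennick, so Linh controls Fennick.
No other company's threshold is met.
Linh controls 3 companies.

3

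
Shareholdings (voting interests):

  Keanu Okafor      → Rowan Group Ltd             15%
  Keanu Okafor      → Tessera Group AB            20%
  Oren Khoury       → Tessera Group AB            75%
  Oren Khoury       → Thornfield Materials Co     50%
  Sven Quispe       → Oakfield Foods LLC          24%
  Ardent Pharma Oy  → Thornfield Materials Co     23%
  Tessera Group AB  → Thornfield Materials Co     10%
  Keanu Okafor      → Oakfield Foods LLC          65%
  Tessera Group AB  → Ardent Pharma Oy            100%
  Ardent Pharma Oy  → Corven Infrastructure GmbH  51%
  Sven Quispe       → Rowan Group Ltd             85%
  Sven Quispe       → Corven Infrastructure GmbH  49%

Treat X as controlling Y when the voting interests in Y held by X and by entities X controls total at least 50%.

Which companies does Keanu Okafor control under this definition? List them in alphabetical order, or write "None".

Oakfield Foods LLC

Keanu holds 65% of Oakfield, so Keanu controls Oakfield.
No other company's threshold is met.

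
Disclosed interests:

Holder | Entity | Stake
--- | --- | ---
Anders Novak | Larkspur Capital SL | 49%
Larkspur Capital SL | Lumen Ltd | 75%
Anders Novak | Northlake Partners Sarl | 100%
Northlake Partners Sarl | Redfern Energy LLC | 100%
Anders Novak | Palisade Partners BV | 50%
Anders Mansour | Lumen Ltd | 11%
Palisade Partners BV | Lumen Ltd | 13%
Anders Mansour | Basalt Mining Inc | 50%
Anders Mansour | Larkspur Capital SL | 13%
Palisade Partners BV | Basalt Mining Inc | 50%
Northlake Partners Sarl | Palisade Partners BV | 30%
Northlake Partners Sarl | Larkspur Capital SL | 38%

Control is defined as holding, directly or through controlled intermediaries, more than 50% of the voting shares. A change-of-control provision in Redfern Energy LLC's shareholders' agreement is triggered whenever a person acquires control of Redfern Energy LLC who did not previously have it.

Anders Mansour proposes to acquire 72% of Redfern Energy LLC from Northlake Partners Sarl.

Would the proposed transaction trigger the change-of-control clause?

Yes

The purchase adds only to Anders Mansour's holdings (Northlake's stake shrinks), so Anders Mansour is the only person who could newly come to control Redfern.
Anders Mansour's largest direct stake is 50% in Basalt, which does not meet the threshold, so Anders Mansour controls no company.
Neither Anders Mansour nor any entity Anders Mansour controls holds any voting interest in Redfern.
So before the transaction, Anders Mansour does not control Redfern.
After the purchase, Anders Mansour holds 72% of Redfern directly, and Northlake's stake falls to 28%.
Anders Mansour holds 72% of Redfern, so Anders Mansour controls Redfern.
Anders Mansour did not control Redfern before and does after, so the clause is triggered.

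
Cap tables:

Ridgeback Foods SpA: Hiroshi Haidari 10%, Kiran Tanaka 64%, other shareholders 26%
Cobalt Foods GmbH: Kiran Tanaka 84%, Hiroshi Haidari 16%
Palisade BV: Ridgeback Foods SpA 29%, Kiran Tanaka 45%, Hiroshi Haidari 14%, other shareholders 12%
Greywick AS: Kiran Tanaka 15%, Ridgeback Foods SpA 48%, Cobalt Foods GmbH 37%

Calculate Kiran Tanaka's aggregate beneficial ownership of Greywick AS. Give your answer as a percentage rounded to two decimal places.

Kiran reaches Greywick along 3 paths.
Direct stake: 15% = 15%.
Via Ridgeback: 64% × 48% = 30.72%.
Via Cobalt: 84% × 37% = 31.08%.
Total: 15% + 30.72% + 31.08% = 76.8%.
Rounded: 76.80%.

76.80%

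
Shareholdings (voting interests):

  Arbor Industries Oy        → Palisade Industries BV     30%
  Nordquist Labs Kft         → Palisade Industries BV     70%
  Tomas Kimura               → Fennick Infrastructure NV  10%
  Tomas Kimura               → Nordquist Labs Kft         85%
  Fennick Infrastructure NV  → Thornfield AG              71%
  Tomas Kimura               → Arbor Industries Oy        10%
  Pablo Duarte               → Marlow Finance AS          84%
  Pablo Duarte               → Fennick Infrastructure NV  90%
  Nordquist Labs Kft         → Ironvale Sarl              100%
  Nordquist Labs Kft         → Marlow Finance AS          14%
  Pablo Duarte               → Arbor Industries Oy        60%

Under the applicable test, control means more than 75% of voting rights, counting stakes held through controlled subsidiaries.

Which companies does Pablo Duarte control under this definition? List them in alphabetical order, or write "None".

Pablo holds 90% of Fennick, so Pablo controls Fennick.
Pablo holds 84% of Marlow, so Pablo controls Marlow.
No other company's threshold is met.

Fennick Infrastructure NV, Marlow Finance AS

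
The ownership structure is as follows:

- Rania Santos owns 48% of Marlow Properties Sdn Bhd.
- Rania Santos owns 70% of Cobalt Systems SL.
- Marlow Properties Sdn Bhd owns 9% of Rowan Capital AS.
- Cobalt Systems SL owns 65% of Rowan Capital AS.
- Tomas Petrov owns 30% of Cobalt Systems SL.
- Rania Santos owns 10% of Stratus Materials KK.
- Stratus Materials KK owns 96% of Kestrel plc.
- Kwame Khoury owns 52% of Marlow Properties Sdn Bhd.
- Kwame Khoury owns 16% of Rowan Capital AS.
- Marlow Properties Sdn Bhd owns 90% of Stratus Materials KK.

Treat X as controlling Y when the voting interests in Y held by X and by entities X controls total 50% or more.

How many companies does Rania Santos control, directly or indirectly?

Rania holds 70% of Cobalt, so Rania controls Cobalt.
Cobalt holds 65% of Rowan, so Rania controls Rowan.
No other company's threshold is met.
Rania controls 2 companies.

2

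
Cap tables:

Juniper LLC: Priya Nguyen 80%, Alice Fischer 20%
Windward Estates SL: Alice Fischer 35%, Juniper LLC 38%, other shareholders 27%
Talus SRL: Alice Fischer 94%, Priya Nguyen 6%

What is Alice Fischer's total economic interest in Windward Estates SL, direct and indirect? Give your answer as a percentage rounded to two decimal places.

Alice reaches Windward along 2 paths.
Direct stake: 35% = 35%.
Via Juniper: 20% × 38% = 7.6%.
Total: 35% + 7.6% = 42.6%.
Rounded: 42.60%.

42.60%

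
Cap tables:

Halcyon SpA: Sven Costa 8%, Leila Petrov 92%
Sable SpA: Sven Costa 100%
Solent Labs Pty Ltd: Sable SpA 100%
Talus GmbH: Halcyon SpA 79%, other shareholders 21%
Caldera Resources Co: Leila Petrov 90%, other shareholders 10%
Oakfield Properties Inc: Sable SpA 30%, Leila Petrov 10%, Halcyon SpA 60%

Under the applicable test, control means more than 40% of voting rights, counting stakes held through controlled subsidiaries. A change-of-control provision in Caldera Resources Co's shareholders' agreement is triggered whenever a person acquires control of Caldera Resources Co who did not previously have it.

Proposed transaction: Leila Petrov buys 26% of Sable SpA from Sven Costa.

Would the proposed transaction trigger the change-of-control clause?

The purchase adds only to Leila's holdings (Sven's stake shrinks), so Leila is the only person who could newly come to control Caldera.
Leila holds 90% of Caldera, so Leila controls Caldera.
So Leila already controls Caldera before the transaction.
After the purchase, Leila holds 26% of Sable directly, and Sven's stake falls to 74%.
Leila controlled Caldera already, so this is not a new person acquiring control; every other person's position is unchanged or reduced.
No new person acquires control, so the clause is not triggered.

No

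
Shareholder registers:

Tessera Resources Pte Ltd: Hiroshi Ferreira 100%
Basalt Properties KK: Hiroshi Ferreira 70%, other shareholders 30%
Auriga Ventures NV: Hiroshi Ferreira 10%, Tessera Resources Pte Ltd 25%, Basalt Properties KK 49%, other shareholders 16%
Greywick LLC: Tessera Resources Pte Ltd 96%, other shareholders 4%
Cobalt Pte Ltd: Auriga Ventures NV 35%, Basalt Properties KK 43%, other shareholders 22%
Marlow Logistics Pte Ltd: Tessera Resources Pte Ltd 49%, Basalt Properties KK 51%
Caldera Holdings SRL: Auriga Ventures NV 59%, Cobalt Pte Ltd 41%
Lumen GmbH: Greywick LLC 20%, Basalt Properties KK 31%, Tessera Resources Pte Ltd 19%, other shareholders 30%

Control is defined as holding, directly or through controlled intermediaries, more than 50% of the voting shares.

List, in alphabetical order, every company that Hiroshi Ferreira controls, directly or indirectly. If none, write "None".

Hiroshi holds 100% of Tessera, so Hiroshi controls Tessera.
Hiroshi holds 70% of Basalt, so Hiroshi controls Basalt.
Hiroshi and Tessera and Basalt together hold 10% + 25% + 49% = 84% of Auriga, so Hiroshi controls Auriga.
Tessera holds 96% of Greywick, so Hiroshi controls Greywick.
Auriga and Basalt together hold 35% + 43% = 78% of Cobalt, so Hiroshi controls Cobalt.
Tessera and Basalt together hold 49% + 51% = 100% of Marlow, so Hiroshi controls Marlow.
Auriga and Cobalt together hold 59% + 41% = 100% of Caldera, so Hiroshi controls Caldera.
Greywick and Basalt and Tessera together hold 20% + 31% + 19% = 70% of Lumen, so Hiroshi controls Lumen.

Auriga Ventures NV, Basalt Properties KK, Caldera Holdings SRL, Cobalt Pte Ltd, Greywick LLC, Lumen GmbH, Marlow Logistics Pte Ltd, Tessera Resources Pte Ltd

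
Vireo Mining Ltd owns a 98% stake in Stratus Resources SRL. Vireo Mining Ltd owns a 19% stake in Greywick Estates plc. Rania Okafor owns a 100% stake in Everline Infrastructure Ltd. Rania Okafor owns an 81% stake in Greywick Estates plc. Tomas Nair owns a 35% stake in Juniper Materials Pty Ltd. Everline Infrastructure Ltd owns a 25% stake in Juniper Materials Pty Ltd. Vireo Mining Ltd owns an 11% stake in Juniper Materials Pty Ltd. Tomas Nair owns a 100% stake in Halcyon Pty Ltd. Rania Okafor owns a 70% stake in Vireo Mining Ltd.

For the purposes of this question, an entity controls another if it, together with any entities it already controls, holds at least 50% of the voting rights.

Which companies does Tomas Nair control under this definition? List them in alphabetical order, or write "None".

Tomas holds 100% of Halcyon, so Tomas controls Halcyon.
No other company's threshold is met.

Halcyon Pty Ltd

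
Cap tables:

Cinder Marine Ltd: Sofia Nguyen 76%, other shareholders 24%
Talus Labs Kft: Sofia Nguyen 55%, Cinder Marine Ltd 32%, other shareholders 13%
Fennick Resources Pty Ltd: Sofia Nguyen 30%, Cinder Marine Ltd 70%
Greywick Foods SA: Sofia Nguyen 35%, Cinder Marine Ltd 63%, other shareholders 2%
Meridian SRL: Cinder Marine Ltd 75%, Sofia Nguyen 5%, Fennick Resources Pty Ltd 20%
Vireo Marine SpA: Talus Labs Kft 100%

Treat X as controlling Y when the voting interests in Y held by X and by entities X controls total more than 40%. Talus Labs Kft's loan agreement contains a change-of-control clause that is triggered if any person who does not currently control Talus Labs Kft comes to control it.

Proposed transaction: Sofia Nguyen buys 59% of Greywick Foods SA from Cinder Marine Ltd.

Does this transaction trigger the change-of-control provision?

The purchase adds only to Sofia's holdings (Cinder's stake shrinks), so Sofia is the only person who could newly come to control Talus.
Sofia holds 76% of Cinder, so Sofia controls Cinder.
Sofia and Cinder together hold 55% + 32% = 87% of Talus, so Sofia controls Talus.
So Sofia already controls Talus before the transaction.
After the purchase, Sofia's direct stake in Greywick rises to 35% + 59% = 94%, and Cinder's stake falls to 4%.
Sofia controlled Talus already, so this is not a new person acquiring control; every other person's position is unchanged or reduced.
No new person acquires control, so the clause is not triggered.

No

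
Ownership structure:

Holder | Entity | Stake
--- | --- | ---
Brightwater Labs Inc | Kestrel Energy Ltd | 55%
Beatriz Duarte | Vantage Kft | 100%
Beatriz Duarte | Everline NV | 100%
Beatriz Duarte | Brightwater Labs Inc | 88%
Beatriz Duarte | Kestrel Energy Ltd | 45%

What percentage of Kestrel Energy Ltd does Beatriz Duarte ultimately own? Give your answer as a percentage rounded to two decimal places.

Beatriz reaches Kestrel along 2 paths.
Via Brightwater: 88% × 55% = 48.4%.
Direct stake: 45% = 45%.
Total: 48.4% + 45% = 93.4%.
Rounded: 93.40%.

93.40%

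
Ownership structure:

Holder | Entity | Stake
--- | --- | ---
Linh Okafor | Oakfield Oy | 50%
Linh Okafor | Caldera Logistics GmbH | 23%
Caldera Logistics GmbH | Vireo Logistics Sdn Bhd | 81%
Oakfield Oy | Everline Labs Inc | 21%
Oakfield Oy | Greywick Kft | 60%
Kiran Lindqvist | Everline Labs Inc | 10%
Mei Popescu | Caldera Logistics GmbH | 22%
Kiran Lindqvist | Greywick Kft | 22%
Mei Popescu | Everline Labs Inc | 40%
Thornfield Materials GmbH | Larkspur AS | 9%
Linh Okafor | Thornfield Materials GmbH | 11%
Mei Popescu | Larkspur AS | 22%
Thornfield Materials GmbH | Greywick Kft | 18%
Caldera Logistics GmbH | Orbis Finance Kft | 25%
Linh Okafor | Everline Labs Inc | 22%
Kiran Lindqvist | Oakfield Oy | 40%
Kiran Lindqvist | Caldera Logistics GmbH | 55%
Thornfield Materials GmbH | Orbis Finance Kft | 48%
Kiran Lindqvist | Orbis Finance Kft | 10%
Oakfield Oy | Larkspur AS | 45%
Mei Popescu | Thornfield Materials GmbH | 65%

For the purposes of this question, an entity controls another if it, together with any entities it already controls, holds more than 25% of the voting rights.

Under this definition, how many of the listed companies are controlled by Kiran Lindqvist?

7

Kiran holds 40% of Oakfield, so Kiran controls Oakfield.
Kiran and Oakfield together hold 10% + 21% = 31% of Everline, so Kiran controls Everline.
Oakfield holds 45% of Larkspur, so Kiran controls Larkspur.
Kiran holds 55% of Caldera, so Kiran controls Caldera.
Caldera and Kiran together hold 25% + 10% = 35% of Orbis, so Kiran controls Orbis.
Caldera holds 81% of Vireo, so Kiran controls Vireo.
Oakfield and Kiran together hold 60% + 22% = 82% of Greywick, so Kiran controls Greywick.
No other company's threshold is met.
Kiran controls 7 companies.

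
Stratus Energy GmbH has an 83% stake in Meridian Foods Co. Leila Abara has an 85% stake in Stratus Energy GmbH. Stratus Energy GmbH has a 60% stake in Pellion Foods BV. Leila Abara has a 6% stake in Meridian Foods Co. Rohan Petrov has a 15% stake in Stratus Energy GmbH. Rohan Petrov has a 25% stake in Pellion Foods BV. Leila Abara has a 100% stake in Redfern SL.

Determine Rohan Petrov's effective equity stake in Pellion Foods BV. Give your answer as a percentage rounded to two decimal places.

34.00%

Rohan reaches Pellion along 2 paths.
Direct stake: 25% = 25%.
Via Stratus: 15% × 60% = 9%.
Total: 25% + 9% = 34%.
Rounded: 34.00%.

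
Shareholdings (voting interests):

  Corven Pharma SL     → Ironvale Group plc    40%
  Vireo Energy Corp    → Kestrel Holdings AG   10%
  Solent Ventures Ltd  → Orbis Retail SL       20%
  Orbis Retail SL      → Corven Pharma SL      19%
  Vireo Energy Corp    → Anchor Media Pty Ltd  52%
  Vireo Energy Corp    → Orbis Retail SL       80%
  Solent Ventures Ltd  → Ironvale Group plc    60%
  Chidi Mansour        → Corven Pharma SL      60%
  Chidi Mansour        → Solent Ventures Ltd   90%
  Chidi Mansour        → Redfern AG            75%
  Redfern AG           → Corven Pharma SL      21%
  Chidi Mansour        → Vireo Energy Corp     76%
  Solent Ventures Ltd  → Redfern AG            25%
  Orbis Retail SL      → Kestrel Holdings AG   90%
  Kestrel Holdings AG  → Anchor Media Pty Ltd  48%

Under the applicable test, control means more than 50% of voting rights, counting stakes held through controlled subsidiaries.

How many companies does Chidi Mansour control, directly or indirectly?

8

Chidi holds 90% of Solent, so Chidi controls Solent.
Chidi holds 76% of Vireo, so Chidi controls Vireo.
Chidi and Solent together hold 75% + 25% = 100% of Redfern, so Chidi controls Redfern.
Vireo and Solent together hold 80% + 20% = 100% of Orbis, so Chidi controls Orbis.
Chidi and Redfern and Orbis together hold 60% + 21% + 19% = 100% of Corven, so Chidi controls Corven.
Vireo and Orbis together hold 10% + 90% = 100% of Kestrel, so Chidi controls Kestrel.
Vireo and Kestrel together hold 52% + 48% = 100% of Anchor, so Chidi controls Anchor.
Solent and Corven together hold 60% + 40% = 100% of Ironvale, so Chidi controls Ironvale.
Chidi controls 8 companies.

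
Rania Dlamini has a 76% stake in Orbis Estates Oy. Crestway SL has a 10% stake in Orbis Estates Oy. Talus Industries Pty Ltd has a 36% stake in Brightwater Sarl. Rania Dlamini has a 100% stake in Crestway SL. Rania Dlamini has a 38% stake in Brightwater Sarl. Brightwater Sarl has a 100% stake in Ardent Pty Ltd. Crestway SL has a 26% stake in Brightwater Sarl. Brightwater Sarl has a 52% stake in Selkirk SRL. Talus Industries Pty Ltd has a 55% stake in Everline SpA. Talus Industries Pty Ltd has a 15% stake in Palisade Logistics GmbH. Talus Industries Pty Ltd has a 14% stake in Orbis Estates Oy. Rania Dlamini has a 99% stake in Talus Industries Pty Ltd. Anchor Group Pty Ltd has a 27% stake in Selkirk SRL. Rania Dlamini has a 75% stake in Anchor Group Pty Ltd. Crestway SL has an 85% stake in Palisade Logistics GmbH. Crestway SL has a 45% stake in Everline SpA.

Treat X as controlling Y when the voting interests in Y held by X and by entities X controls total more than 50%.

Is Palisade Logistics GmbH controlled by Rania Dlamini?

Yes

Rania holds 100% of Crestway, so Rania controls Crestway.
Rania holds 99% of Talus, so Rania controls Talus.
Talus and Crestway together hold 15% + 85% = 100% of Palisade, so Rania controls Palisade.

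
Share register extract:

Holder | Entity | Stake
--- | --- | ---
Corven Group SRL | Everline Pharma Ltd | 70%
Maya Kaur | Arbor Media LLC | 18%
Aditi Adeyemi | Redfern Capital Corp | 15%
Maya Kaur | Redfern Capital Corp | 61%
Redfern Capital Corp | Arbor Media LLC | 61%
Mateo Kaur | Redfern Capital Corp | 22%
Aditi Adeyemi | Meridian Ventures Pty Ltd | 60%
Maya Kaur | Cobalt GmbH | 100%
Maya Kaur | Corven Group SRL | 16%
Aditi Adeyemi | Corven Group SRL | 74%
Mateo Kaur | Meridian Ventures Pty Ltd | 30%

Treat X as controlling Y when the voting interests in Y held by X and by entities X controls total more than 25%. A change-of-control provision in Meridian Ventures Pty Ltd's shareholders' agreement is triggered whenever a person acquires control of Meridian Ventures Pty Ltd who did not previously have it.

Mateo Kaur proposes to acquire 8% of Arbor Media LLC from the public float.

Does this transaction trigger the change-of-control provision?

The purchase changes only Mateo's holdings, so Mateo is the only person who could newly come to control Meridian.
Mateo holds 30% of Meridian, so Mateo controls Meridian.
So Mateo already controls Meridian before the transaction.
After the purchase, Mateo holds 8% of Arbor directly.
Mateo controlled Meridian already, so this is not a new person acquiring control; every other person's position is unchanged or reduced.
No new person acquires control, so the clause is not triggered.

No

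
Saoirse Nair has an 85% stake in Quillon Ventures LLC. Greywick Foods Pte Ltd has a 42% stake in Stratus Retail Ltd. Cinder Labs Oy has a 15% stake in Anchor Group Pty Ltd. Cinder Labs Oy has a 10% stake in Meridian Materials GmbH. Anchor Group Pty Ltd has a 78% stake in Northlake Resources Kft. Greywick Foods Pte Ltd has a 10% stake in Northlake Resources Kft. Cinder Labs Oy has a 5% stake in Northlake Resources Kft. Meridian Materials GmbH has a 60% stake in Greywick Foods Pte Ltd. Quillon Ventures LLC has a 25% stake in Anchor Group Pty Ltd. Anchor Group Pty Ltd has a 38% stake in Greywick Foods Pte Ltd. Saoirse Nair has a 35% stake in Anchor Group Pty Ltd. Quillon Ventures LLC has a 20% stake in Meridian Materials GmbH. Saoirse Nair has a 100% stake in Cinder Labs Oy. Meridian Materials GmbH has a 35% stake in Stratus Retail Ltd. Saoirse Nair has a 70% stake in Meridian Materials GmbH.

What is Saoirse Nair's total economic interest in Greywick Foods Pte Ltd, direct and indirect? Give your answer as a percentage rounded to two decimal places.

Saoirse reaches Greywick along 6 paths.
Via Quillon → Anchor: 85% × 25% × 38% = 8.075%.
Via Cinder → Anchor: 100% × 15% × 38% = 5.7%.
Via Anchor: 35% × 38% = 13.3%.
Via Cinder → Meridian: 100% × 10% × 60% = 6%.
Via Meridian: 70% × 60% = 42%.
Via Quillon → Meridian: 85% × 20% × 60% = 10.2%.
Total: 8.075% + 5.7% + 13.3% + 6% + 42% + 10.2% = 85.275%.
Rounded: 85.28%.

85.28%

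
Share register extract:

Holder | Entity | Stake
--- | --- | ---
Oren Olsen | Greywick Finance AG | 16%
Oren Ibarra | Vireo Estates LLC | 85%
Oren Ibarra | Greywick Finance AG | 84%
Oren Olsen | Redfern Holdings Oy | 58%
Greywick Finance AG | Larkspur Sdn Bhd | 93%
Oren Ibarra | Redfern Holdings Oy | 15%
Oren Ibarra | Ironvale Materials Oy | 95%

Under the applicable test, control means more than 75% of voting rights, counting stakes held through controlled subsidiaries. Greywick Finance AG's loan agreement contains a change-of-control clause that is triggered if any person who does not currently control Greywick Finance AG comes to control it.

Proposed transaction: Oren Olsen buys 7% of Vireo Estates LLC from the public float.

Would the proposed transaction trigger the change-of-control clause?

No

The purchase changes only Oren Olsen's holdings, so Oren Olsen is the only person who could newly come to control Greywick.
Oren Olsen's largest direct stake is 58% in Redfern, which does not meet the threshold, so Oren Olsen controls no company.
In Greywick, Oren Olsen's side holds only 16%, not > 75%.
So before the transaction, Oren Olsen does not control Greywick.
After the purchase, Oren Olsen holds 7% of Vireo directly.
Oren Olsen's side now holds 7% of Vireo, not > 75%, so Oren Olsen still does not control Vireo.
After the transaction, Oren Olsen's side holds 16% of Greywick, not > 75%, so Oren Olsen still does not control Greywick.
No new person acquires control, so the clause is not triggered.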